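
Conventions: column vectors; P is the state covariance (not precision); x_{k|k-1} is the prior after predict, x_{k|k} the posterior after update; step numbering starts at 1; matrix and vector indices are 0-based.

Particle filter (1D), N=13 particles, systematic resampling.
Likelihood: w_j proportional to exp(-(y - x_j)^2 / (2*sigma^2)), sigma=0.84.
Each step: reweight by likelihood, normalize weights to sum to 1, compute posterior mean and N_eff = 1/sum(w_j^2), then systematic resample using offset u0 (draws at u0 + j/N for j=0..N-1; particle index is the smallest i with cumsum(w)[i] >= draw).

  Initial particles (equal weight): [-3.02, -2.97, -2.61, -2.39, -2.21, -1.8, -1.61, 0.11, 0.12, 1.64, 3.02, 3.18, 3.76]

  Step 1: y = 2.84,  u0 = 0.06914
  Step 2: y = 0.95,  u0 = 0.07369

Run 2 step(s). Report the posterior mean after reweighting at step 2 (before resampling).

post_mean = 2.1355

step 1: w=[0.0000, 0.0000, 0.0000, 0.0000, 0.0000, 0.0000, 0.0000, 0.0018, 0.0019, 0.1279, 0.3468, 0.3269, 0.1948]  mean=3.0293  Neff=3.5536  idx=[9, 10, 10, 10, 10, 10, 11, 11, 11, 11, 12, 12, 12]
step 2: w=[0.6591, 0.0443, 0.0443, 0.0443, 0.0443, 0.0443, 0.0272, 0.0272, 0.0272, 0.0272, 0.0034, 0.0034, 0.0034]  mean=2.1355  Neff=2.2360  idx=[0, 0, 0, 0, 0, 0, 0, 0, 1, 3, 5, 7, 12]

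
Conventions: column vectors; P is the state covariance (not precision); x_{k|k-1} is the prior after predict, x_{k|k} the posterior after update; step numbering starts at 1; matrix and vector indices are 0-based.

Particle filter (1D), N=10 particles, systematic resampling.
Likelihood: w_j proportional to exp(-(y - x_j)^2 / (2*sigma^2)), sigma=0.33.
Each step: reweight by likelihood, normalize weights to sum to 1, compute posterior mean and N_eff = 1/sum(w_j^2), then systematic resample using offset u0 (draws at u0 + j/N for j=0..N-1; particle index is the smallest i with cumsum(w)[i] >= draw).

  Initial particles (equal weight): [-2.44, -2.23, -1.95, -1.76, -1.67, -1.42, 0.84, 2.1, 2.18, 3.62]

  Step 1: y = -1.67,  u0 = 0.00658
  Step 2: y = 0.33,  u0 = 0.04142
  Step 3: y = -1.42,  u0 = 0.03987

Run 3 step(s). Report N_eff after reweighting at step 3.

N_eff = 10.0000

step 1: w=[0.0177, 0.0638, 0.1878, 0.2594, 0.2692, 0.2021, 0.0000, 0.0000, 0.0000, 0.0000]  mean=-1.7448  Neff=4.5401  idx=[0, 2, 2, 3, 3, 3, 4, 4, 5, 5]
step 2: w=[0.0000, 0.0000, 0.0000, 0.0012, 0.0012, 0.0012, 0.0066, 0.0066, 0.4915, 0.4915]  mean=-1.4246  Neff=2.0694  idx=[8, 8, 8, 8, 8, 9, 9, 9, 9, 9]
step 3: w=[0.1000, 0.1000, 0.1000, 0.1000, 0.1000, 0.1000, 0.1000, 0.1000, 0.1000, 0.1000]  mean=-1.4200  Neff=10.0000  idx=[0, 1, 2, 3, 4, 5, 6, 7, 8, 9]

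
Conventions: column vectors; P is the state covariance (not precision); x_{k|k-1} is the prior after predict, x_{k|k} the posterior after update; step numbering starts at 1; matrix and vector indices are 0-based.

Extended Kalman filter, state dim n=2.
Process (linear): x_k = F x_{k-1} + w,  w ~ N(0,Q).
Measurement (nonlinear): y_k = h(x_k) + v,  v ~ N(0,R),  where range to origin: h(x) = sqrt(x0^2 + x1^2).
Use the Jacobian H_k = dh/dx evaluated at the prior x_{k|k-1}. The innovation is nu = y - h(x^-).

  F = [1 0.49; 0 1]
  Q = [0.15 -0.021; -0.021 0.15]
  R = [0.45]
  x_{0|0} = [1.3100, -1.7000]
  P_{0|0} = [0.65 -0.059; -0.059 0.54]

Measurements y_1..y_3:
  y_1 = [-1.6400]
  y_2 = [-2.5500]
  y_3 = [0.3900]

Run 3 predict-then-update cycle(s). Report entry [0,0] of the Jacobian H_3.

H_jac[0,0] = -0.9518

step 1: x^-=[0.4770, -1.7000]  P^-=[0.8718 0.1846; 0.1846 0.6900]  H_jac=[0.2702 -0.9628]  S=[1.0572]  K=[0.0547; -0.5812]  nu=[-3.4057]  x^+=[0.2908, 0.2794]  P^+=[0.8687 0.2182; 0.2182 0.3329]
step 2: x^-=[0.4277, 0.2794]  P^-=[1.3124 0.3603; 0.3603 0.4829]  H_jac=[0.8372 0.5469]  S=[1.8443]  K=[0.7026; 0.3067]  nu=[-3.0609]  x^+=[-1.7229, -0.6595]  P^+=[0.4019 -0.0372; -0.0372 0.3093]
step 3: x^-=[-2.0461, -0.6595]  P^-=[0.5898 0.0934; 0.0934 0.4593]  H_jac=[-0.9518 -0.3068]  S=[1.0820]  K=[-0.5453; -0.2124]  nu=[-1.7598]  x^+=[-1.0866, -0.2858]  P^+=[0.2681 -0.0319; -0.0319 0.4105]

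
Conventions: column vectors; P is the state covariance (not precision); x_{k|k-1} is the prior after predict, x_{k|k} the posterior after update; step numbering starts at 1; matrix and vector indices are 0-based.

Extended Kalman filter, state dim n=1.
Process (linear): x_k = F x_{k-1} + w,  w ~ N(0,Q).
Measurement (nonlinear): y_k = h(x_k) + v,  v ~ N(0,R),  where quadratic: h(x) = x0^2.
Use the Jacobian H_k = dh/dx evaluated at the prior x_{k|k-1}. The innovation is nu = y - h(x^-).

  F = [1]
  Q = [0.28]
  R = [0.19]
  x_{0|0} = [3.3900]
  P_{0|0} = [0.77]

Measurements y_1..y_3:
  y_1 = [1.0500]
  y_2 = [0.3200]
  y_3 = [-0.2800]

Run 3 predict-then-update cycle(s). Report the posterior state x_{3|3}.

step 1: x^-=[3.3900]  P^-=[1.0500]  H_jac=[6.7800]  S=[48.4568]  K=[0.1469]  nu=[-10.4421]  x^+=[1.8559]  P^+=[0.0041]
step 2: x^-=[1.8559]  P^-=[0.2841]  H_jac=[3.7118]  S=[4.1044]  K=[0.2569]  nu=[-3.1244]  x^+=[1.0531]  P^+=[0.0132]
step 3: x^-=[1.0531]  P^-=[0.2932]  H_jac=[2.1063]  S=[1.4905]  K=[0.4143]  nu=[-1.3891]  x^+=[0.4777]  P^+=[0.0374]

x_post = [0.4777]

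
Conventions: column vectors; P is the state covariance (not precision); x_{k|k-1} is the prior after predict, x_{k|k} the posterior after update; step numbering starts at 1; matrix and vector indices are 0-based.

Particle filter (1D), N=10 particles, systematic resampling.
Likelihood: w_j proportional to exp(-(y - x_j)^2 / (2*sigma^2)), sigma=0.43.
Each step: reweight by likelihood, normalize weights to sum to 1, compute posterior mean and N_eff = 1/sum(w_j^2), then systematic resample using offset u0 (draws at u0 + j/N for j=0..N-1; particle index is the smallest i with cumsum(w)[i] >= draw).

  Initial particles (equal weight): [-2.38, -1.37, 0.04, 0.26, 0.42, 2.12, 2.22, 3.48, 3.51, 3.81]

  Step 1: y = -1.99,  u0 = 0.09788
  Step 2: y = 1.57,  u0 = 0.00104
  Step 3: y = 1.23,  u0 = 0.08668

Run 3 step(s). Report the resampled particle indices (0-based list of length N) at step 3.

step 1: w=[0.6521, 0.3479, 0.0000, 0.0000, 0.0000, 0.0000, 0.0000, 0.0000, 0.0000, 0.0000]  mean=-2.0286  Neff=1.8307  idx=[0, 0, 0, 0, 0, 0, 1, 1, 1, 1]
step 2: w=[0.0000, 0.0000, 0.0000, 0.0000, 0.0000, 0.0000, 0.2500, 0.2500, 0.2500, 0.2500]  mean=-1.3700  Neff=4.0000  idx=[6, 6, 6, 7, 7, 8, 8, 8, 9, 9]
step 3: w=[0.1000, 0.1000, 0.1000, 0.1000, 0.1000, 0.1000, 0.1000, 0.1000, 0.1000, 0.1000]  mean=-1.3700  Neff=10.0000  idx=[0, 1, 2, 3, 4, 5, 6, 7, 8, 9]

resampled_idx = [0, 1, 2, 3, 4, 5, 6, 7, 8, 9]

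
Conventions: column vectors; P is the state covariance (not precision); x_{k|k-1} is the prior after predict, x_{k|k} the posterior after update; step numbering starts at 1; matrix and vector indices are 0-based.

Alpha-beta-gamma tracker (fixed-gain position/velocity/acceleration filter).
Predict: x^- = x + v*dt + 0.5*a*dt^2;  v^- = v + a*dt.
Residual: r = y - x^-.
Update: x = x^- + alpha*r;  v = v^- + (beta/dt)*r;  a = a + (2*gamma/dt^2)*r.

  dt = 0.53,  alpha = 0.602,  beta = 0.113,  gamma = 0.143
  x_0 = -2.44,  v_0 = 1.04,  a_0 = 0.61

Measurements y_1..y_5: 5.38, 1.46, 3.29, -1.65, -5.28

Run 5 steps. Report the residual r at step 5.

resid = -9.4453

step 1: x_pred=-1.8031  r=7.1831  x^+=2.5211  v^+=2.8948  a^+=7.9235
step 2: x_pred=5.1682  r=-3.7082  x^+=2.9359  v^+=6.3037  a^+=4.1480
step 3: x_pred=6.8594  r=-3.5694  x^+=4.7106  v^+=7.7411  a^+=0.5138
step 4: x_pred=8.8855  r=-10.5355  x^+=2.5431  v^+=5.7671  a^+=-10.2130
step 5: x_pred=4.1653  r=-9.4453  x^+=-1.5208  v^+=-1.6596  a^+=-19.8298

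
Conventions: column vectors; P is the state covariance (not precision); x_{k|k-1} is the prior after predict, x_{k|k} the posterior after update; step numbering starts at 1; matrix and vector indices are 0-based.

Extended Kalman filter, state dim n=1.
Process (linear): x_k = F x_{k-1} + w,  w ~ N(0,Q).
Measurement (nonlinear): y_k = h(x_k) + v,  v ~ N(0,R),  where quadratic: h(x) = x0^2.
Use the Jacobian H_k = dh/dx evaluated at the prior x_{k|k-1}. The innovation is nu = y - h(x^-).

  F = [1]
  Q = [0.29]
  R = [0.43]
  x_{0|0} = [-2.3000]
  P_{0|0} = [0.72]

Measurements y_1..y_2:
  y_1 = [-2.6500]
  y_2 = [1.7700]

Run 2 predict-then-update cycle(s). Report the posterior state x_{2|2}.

x_post = [-1.2021]

step 1: x^-=[-2.3000]  P^-=[1.0100]  H_jac=[-4.6000]  S=[21.8016]  K=[-0.2131]  nu=[-7.9400]  x^+=[-0.6080]  P^+=[0.0199]
step 2: x^-=[-0.6080]  P^-=[0.3099]  H_jac=[-1.2159]  S=[0.8882]  K=[-0.4243]  nu=[1.4004]  x^+=[-1.2021]  P^+=[0.1500]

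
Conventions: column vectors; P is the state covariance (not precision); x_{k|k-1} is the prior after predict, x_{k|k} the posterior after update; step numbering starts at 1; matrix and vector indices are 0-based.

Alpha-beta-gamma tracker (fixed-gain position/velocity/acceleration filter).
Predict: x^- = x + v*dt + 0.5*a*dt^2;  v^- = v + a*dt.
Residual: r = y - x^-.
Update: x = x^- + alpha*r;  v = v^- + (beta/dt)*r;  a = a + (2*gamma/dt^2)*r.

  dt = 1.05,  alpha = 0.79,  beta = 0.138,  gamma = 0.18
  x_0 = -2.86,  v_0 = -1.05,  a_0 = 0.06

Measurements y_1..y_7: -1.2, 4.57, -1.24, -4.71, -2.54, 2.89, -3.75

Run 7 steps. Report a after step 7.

a_post = -1.7394

step 1: x_pred=-3.9294  r=2.7294  x^+=-1.7732  v^+=-0.6283  a^+=0.9512
step 2: x_pred=-1.9085  r=6.4785  x^+=3.2095  v^+=1.2220  a^+=3.0667
step 3: x_pred=6.1831  r=-7.4231  x^+=0.3189  v^+=3.4664  a^+=0.6428
step 4: x_pred=4.3129  r=-9.0229  x^+=-2.8152  v^+=2.9555  a^+=-2.3035
step 5: x_pred=-0.9817  r=-1.5583  x^+=-2.2128  v^+=0.3320  a^+=-2.8123
step 6: x_pred=-3.4144  r=6.3044  x^+=1.5661  v^+=-1.7923  a^+=-0.7537
step 7: x_pred=-0.7313  r=-3.0187  x^+=-3.1161  v^+=-2.9804  a^+=-1.7394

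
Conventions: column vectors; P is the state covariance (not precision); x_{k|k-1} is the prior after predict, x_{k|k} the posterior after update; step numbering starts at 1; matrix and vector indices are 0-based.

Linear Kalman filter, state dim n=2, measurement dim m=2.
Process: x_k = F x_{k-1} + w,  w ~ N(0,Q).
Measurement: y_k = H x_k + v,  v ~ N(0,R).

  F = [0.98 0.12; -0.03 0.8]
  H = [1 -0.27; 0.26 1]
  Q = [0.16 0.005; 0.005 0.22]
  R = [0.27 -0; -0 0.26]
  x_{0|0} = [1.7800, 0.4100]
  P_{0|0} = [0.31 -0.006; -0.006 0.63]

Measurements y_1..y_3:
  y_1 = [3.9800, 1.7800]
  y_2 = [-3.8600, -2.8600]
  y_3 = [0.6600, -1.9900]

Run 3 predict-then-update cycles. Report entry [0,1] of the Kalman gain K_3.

step 1: x^-=[1.7936, 0.2746]  P^-=[0.4654 0.0517; 0.0517 0.6238]  S=[0.7529 0.0006; 0.0006 0.9421]  K=[0.5994 0.1829; -0.1556 0.6765]  nu=[2.2605, 1.0391]  x^+=[3.3386, 0.6257]  P^+=[0.1632 0.0051; 0.0051 0.1746]
step 2: x^-=[3.3469, 0.4004]  P^-=[0.3205 0.0210; 0.0210 0.3316]  S=[0.6033 0.0133; 0.0133 0.6242]  K=[0.5184 0.1560; -0.1256 0.5427]  nu=[-7.0988, -4.1306]  x^+=[-0.9774, -0.9495]  P^+=[0.1410 0.0039; 0.0039 0.1401]
step 3: x^-=[-1.0718, -0.7303]  P^-=[0.2984 0.0174; 0.0174 0.3096]  S=[0.5816 0.0101; 0.0101 0.5988]  K=[0.5024 0.1500; -0.1231 0.5266]  nu=[1.5346, -0.9811]  x^+=[-0.4480, -1.4358]  P^+=[0.1366 0.0035; 0.0035 0.1360]

K[0,1] = 0.1500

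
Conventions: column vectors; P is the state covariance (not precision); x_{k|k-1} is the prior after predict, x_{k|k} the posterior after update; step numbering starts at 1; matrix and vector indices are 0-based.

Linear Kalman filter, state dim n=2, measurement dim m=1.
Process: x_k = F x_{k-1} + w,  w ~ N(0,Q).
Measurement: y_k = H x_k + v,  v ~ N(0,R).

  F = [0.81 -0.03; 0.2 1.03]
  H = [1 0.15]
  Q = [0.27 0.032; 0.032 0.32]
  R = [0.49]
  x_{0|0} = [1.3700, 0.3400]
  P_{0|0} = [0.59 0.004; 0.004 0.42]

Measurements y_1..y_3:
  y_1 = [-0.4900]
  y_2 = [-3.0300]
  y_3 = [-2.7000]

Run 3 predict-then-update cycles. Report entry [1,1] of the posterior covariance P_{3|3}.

step 1: x^-=[1.0995, 0.6242]  P^-=[0.6573 0.1179; 0.1179 0.7908]  S=[1.2005]  K=[0.5623; 0.1970]  nu=[-1.6831]  x^+=[0.1531, 0.2926]  P^+=[0.2778 -0.0151; -0.0151 0.7442]
step 2: x^-=[0.1153, 0.3320]  P^-=[0.4536 0.0415; 0.0415 1.1144]  S=[0.9812]  K=[0.4687; 0.2127]  nu=[-3.1951]  x^+=[-1.3823, -0.3476]  P^+=[0.2381 -0.0563; -0.0563 1.0701]
step 3: x^-=[-1.1092, -0.6344]  P^-=[0.4299 -0.0091; -0.0091 1.4416]  S=[0.9496]  K=[0.4513; 0.2181]  nu=[-1.4956]  x^+=[-1.7842, -0.9606]  P^+=[0.2365 -0.1026; -0.1026 1.3964]

P_post[1,1] = 1.3964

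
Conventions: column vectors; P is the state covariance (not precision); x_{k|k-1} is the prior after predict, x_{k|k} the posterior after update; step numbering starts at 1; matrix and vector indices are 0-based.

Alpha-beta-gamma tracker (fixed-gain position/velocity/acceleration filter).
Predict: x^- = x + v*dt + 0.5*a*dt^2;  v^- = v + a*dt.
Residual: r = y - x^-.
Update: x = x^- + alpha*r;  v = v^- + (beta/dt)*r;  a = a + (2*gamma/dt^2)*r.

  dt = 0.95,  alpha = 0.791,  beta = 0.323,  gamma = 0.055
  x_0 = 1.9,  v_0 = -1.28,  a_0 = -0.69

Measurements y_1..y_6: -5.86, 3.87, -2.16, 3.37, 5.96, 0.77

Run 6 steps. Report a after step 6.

step 1: x_pred=0.3726  r=-6.2326  x^+=-4.5574  v^+=-4.0546  a^+=-1.4497
step 2: x_pred=-9.0634  r=12.9334  x^+=1.1669  v^+=-1.0344  a^+=0.1267
step 3: x_pred=0.2414  r=-2.4014  x^+=-1.6581  v^+=-1.7305  a^+=-0.1660
step 4: x_pred=-3.3770  r=6.7470  x^+=1.9599  v^+=0.4058  a^+=0.6564
step 5: x_pred=2.6416  r=3.3184  x^+=5.2664  v^+=2.1576  a^+=1.0608
step 6: x_pred=7.7949  r=-7.0249  x^+=2.2382  v^+=0.7769  a^+=0.2046

a_post = 0.2046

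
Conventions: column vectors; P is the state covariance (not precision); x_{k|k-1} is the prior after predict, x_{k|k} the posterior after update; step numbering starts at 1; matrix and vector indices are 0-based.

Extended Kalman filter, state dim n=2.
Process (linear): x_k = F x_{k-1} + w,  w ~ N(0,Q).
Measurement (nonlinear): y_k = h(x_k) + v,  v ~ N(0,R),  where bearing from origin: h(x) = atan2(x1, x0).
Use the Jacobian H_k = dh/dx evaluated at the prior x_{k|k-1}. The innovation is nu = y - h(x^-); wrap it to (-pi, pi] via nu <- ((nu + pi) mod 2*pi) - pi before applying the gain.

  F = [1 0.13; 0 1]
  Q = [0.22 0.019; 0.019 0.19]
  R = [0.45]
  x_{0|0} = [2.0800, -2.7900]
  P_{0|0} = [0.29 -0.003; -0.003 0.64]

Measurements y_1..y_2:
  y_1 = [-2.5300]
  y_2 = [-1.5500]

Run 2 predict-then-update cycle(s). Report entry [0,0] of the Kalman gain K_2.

K[0,0] = 0.4224

step 1: x^-=[1.7173, -2.7900]  P^-=[0.5200 0.0992; 0.0992 0.8300]  H_jac=[0.2599 0.1600]  S=[0.5146]  K=[0.2935; 0.3081]  nu=[-1.5110]  x^+=[1.2738, -3.2556]  P^+=[0.4757 0.0527; 0.0527 0.7811]
step 2: x^-=[0.8506, -3.2556]  P^-=[0.7226 0.1732; 0.1732 0.9711]  H_jac=[0.2875 0.0751]  S=[0.5227]  K=[0.4224; 0.2349]  nu=[-0.2348]  x^+=[0.7514, -3.3107]  P^+=[0.6293 0.1214; 0.1214 0.9423]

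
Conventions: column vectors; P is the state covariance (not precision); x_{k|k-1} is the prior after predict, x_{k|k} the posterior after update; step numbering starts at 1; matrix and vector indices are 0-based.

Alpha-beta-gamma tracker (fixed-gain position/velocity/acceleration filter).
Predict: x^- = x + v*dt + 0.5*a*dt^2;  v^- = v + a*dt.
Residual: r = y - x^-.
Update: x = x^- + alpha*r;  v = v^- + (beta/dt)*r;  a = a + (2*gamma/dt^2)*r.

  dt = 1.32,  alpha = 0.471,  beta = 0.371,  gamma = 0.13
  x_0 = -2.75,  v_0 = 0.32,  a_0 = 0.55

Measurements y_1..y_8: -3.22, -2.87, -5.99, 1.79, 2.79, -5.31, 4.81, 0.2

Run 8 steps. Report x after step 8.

x_post = 2.0640

step 1: x_pred=-1.8484  r=-1.3716  x^+=-2.4944  v^+=0.6605  a^+=0.3453
step 2: x_pred=-1.3217  r=-1.5483  x^+=-2.0510  v^+=0.6812  a^+=0.1143
step 3: x_pred=-1.0522  r=-4.9378  x^+=-3.3779  v^+=-0.5557  a^+=-0.6225
step 4: x_pred=-4.6538  r=6.4438  x^+=-1.6188  v^+=0.4336  a^+=0.3390
step 5: x_pred=-0.7510  r=3.5410  x^+=0.9168  v^+=1.8764  a^+=0.8674
step 6: x_pred=4.1494  r=-9.4594  x^+=-0.3060  v^+=0.3627  a^+=-0.5441
step 7: x_pred=-0.3012  r=5.1112  x^+=2.1062  v^+=1.0811  a^+=0.2186
step 8: x_pred=3.7237  r=-3.5237  x^+=2.0640  v^+=0.3793  a^+=-0.3072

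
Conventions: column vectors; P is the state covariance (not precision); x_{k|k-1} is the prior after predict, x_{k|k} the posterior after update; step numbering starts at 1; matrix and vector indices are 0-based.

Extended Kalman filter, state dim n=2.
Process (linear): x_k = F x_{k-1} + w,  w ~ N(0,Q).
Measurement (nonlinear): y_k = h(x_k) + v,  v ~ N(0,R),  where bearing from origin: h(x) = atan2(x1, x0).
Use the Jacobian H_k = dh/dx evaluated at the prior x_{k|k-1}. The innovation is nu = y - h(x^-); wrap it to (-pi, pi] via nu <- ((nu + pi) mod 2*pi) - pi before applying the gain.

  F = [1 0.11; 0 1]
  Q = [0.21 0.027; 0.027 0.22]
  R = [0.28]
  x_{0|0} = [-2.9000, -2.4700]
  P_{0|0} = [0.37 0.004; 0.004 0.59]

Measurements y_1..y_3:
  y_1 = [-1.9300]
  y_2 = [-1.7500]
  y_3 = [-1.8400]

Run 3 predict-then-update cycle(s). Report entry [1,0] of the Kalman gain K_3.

step 1: x^-=[-3.1717, -2.4700]  P^-=[0.5880 0.0959; 0.0959 0.8100]  H_jac=[0.1528 -0.1963]  S=[0.3192]  K=[0.2226; -0.4521]  nu=[0.5499]  x^+=[-3.0493, -2.7186]  P^+=[0.5722 0.1280; 0.1280 0.7448]
step 2: x^-=[-3.3483, -2.7186]  P^-=[0.8194 0.2369; 0.2369 0.9648]  H_jac=[0.1461 -0.1800]  S=[0.3163]  K=[0.2438; -0.4395]  nu=[0.7096]  x^+=[-3.1754, -3.0305]  P^+=[0.8006 0.2708; 0.2708 0.9036]
step 3: x^-=[-3.5087, -3.0305]  P^-=[1.0811 0.3972; 0.3972 1.1236]  H_jac=[0.1410 -0.1632]  S=[0.3131]  K=[0.2797; -0.4069]  nu=[0.5892]  x^+=[-3.3439, -3.2703]  P^+=[1.0566 0.4329; 0.4329 1.0718]

K[1,0] = -0.4069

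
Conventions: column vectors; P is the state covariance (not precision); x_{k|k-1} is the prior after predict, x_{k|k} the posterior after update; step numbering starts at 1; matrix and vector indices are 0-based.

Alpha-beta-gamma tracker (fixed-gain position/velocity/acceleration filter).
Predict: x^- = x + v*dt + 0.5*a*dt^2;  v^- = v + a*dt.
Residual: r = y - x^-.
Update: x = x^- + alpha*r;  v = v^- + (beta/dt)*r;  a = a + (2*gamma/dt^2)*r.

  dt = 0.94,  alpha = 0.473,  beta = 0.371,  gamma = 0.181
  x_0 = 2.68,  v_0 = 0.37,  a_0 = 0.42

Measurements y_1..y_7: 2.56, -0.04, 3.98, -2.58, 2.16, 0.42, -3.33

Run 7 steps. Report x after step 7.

x_post = -1.7583

step 1: x_pred=3.2134  r=-0.6534  x^+=2.9043  v^+=0.5069  a^+=0.1523
step 2: x_pred=3.4481  r=-3.4881  x^+=1.7982  v^+=-0.7266  a^+=-1.2767
step 3: x_pred=0.5512  r=3.4288  x^+=2.1730  v^+=-0.5734  a^+=0.1280
step 4: x_pred=1.6906  r=-4.2706  x^+=-0.3294  v^+=-2.1386  a^+=-1.6216
step 5: x_pred=-3.0561  r=5.2161  x^+=-0.5889  v^+=-1.6042  a^+=0.5154
step 6: x_pred=-1.8691  r=2.2891  x^+=-0.7864  v^+=-0.2163  a^+=1.4532
step 7: x_pred=-0.3476  r=-2.9824  x^+=-1.7583  v^+=-0.0273  a^+=0.2314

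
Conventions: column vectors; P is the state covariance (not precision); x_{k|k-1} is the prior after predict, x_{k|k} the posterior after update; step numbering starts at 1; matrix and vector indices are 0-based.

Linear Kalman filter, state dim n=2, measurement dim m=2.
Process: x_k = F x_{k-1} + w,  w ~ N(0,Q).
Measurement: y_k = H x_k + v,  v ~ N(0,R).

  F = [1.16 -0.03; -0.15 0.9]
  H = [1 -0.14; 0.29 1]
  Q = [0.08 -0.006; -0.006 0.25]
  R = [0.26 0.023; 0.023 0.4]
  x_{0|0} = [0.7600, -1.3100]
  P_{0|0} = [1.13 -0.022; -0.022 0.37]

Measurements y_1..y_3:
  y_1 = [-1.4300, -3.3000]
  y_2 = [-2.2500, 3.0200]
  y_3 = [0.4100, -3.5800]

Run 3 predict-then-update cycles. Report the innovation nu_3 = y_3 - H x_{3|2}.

innov = [2.7562, -4.2570]

step 1: x^-=[0.9209, -1.2930]  P^-=[1.6024 -0.2357; -0.2357 0.5811]  S=[1.9398 0.1802; 0.1802 0.9791]  K=[0.8356 0.0801; -0.2158 0.5634]  nu=[-2.5319, -2.2741]  x^+=[-1.3770, -2.0278]  P^+=[0.2175 -0.0118; -0.0118 0.2238]
step 2: x^-=[-1.5365, -1.6185]  P^-=[0.3736 -0.0623; -0.0623 0.4394]  S=[0.6597 0.0101; 0.0101 0.8347]  K=[0.5789 0.0482; -0.1954 0.5071]  nu=[-0.9401, 5.0840]  x^+=[-1.8356, 1.1435]  P^+=[0.1501 -0.0109; -0.0109 0.2015]
step 3: x^-=[-2.1636, 1.3045]  P^-=[0.2829 -0.0490; -0.0490 0.4196]  S=[0.5648 -0.0007; -0.0007 0.8149]  K=[0.5130 0.0410; -0.1901 0.4972]  nu=[2.7562, -4.2570]  x^+=[-0.9240, -1.3363]  P^+=[0.1329 -0.0103; -0.0103 0.1975]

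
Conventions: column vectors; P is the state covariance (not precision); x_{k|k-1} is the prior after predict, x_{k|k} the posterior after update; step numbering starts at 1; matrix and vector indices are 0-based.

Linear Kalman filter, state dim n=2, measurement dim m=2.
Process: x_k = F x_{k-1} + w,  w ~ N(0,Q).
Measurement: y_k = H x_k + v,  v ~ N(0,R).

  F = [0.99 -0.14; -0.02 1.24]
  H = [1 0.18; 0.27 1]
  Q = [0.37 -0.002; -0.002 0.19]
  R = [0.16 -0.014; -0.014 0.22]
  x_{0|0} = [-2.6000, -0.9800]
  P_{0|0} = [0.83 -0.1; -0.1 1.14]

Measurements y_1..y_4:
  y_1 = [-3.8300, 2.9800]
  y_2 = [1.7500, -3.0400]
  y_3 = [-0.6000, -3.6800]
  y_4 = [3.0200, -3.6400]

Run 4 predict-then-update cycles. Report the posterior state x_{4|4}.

x_post = [2.9194, -4.1077]

step 1: x^-=[-2.4368, -1.1632]  P^-=[1.2335 -0.3394; -0.3394 1.9482]  S=[1.3345 0.3139; 0.3139 2.0748]  K=[0.9117 -0.1410; -0.2094 0.9265]  nu=[-1.1838, 4.8011]  x^+=[-4.1929, 3.5328]  P^+=[0.1637 -0.0880; -0.0880 0.2305]
step 2: x^-=[-4.6456, 4.4646]  P^-=[0.5593 -0.1535; -0.1535 0.5489]  S=[0.6819 0.0749; 0.0749 0.7267]  K=[0.7891 -0.0847; -0.1587 0.7145]  nu=[5.5920, -6.2503]  x^+=[0.2963, -0.8888]  P^+=[0.1396 -0.0674; -0.0674 0.1776]
step 3: x^-=[0.4177, -1.1080]  P^-=[0.5289 -0.1185; -0.1185 0.4665]  S=[0.6614 0.0885; 0.0885 0.6611]  K=[0.7765 -0.0672; -0.1427 0.6764]  nu=[-0.8183, -2.6847]  x^+=[-0.0373, -2.8072]  P^+=[0.1364 -0.0625; -0.0625 0.1677]
step 4: x^-=[0.3561, -3.4801]  P^-=[0.5243 -0.1107; -0.1107 0.4510]  S=[0.6591 0.0927; 0.0927 0.6494]  K=[0.7741 -0.0629; -0.1387 0.6682]  nu=[3.2903, -0.2560]  x^+=[2.9194, -4.1077]  P^+=[0.1358 -0.0613; -0.0613 0.1655]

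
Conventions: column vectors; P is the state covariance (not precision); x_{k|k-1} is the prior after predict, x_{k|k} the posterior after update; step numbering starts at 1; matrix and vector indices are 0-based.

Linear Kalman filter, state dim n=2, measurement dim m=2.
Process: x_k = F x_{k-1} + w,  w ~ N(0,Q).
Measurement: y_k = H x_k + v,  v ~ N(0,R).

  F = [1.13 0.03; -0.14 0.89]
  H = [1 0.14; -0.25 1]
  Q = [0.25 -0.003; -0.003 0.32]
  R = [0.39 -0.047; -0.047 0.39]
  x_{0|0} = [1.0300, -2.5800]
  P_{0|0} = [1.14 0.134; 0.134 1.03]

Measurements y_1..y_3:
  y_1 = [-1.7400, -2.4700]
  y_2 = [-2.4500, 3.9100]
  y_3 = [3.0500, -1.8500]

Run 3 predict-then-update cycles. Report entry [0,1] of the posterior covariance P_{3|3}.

P_post[0,1] = -0.0082

step 1: x^-=[1.0865, -2.4404]  P^-=[1.7157 -0.0216; -0.0216 1.1248]  S=[2.1217 -0.3393; -0.3393 1.6329]  K=[0.7893 -0.1119; 0.1807 0.7297]  nu=[-2.4848, 0.2420]  x^+=[-0.9019, -2.7129]  P^+=[0.3134 -0.0024; -0.0024 0.2755]
step 2: x^-=[-1.1006, -2.2882]  P^-=[0.6503 -0.0476; -0.0476 0.5450]  S=[1.0377 -0.1792; -0.1792 0.9994]  K=[0.6026 -0.1022; 0.1278 0.5801]  nu=[-1.0291, 5.9230]  x^+=[-2.3263, 1.0163]  P^+=[0.2409 -0.0080; -0.0080 0.2182]
step 3: x^-=[-2.5982, 1.2302]  P^-=[0.5573 -0.0433; -0.0433 0.4996]  S=[0.9450 -0.1581; -0.1581 0.9460]  K=[0.5669 -0.0982; 0.1219 0.5599]  nu=[5.4760, -3.7298]  x^+=[0.8726, -0.1904]  P^+=[0.2269 -0.0082; -0.0082 0.2106]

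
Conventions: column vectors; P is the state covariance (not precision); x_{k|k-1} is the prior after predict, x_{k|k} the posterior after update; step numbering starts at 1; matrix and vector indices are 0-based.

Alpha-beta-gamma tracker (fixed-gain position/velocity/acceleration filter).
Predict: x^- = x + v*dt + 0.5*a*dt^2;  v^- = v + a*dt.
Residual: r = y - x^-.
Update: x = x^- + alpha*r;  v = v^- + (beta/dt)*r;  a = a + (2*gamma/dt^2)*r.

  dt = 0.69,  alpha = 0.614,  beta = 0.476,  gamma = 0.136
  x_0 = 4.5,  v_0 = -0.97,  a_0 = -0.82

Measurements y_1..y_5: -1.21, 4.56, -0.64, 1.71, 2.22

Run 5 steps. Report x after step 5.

x_post = 1.9284

step 1: x_pred=3.6355  r=-4.8455  x^+=0.6604  v^+=-4.8785  a^+=-3.5883
step 2: x_pred=-3.5600  r=8.1200  x^+=1.4257  v^+=-1.7528  a^+=1.0507
step 3: x_pred=0.4664  r=-1.1064  x^+=-0.2129  v^+=-1.7910  a^+=0.4187
step 4: x_pred=-1.3491  r=3.0591  x^+=0.5292  v^+=0.6082  a^+=2.1663
step 5: x_pred=1.4645  r=0.7555  x^+=1.9284  v^+=2.6241  a^+=2.5979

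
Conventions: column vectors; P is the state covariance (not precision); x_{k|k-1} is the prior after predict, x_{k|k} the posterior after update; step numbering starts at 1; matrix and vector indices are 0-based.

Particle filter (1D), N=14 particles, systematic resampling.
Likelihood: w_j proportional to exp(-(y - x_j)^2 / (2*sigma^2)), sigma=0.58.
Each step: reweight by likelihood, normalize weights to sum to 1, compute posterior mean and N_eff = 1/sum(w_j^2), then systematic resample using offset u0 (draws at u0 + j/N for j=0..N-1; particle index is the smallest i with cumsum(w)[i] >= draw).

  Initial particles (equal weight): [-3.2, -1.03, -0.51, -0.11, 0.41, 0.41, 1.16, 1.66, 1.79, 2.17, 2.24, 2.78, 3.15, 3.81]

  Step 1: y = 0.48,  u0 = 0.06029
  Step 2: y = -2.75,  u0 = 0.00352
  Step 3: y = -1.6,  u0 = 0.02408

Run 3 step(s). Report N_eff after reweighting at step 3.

N_eff = 13.3871

step 1: w=[0.0000, 0.0094, 0.0651, 0.1665, 0.2773, 0.2773, 0.1405, 0.0353, 0.0218, 0.0040, 0.0028, 0.0001, 0.0000, 0.0000]  mean=0.4419  Neff=4.8242  idx=[2, 3, 3, 4, 4, 4, 4, 5, 5, 5, 5, 6, 6, 8]
step 2: w=[0.8970, 0.0493, 0.0493, 0.0006, 0.0006, 0.0006, 0.0006, 0.0006, 0.0006, 0.0006, 0.0006, 0.0000, 0.0000, 0.0000]  mean=-0.4665  Neff=1.2355  idx=[0, 0, 0, 0, 0, 0, 0, 0, 0, 0, 0, 0, 0, 1]
step 3: w=[0.0757, 0.0757, 0.0757, 0.0757, 0.0757, 0.0757, 0.0757, 0.0757, 0.0757, 0.0757, 0.0757, 0.0757, 0.0757, 0.0163]  mean=-0.5035  Neff=13.3871  idx=[0, 1, 2, 3, 4, 5, 5, 6, 7, 8, 9, 10, 11, 12]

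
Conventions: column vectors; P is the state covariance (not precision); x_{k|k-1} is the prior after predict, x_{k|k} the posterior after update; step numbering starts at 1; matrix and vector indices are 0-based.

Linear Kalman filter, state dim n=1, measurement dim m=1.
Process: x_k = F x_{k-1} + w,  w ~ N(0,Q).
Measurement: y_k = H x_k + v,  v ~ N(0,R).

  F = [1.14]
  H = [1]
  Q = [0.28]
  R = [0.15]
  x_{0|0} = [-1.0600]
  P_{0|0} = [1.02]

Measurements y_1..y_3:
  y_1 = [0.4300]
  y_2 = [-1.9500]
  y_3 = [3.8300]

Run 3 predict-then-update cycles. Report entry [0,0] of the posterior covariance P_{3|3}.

P_post[0,0] = 0.1110

step 1: x^-=[-1.2084]  P^-=[1.6056]  S=[1.7556]  K=[0.9146]  nu=[1.6384]  x^+=[0.2900]  P^+=[0.1372]
step 2: x^-=[0.3306]  P^-=[0.4583]  S=[0.6083]  K=[0.7534]  nu=[-2.2806]  x^+=[-1.3876]  P^+=[0.1130]
step 3: x^-=[-1.5819]  P^-=[0.4269]  S=[0.5769]  K=[0.7400]  nu=[5.4119]  x^+=[2.4228]  P^+=[0.1110]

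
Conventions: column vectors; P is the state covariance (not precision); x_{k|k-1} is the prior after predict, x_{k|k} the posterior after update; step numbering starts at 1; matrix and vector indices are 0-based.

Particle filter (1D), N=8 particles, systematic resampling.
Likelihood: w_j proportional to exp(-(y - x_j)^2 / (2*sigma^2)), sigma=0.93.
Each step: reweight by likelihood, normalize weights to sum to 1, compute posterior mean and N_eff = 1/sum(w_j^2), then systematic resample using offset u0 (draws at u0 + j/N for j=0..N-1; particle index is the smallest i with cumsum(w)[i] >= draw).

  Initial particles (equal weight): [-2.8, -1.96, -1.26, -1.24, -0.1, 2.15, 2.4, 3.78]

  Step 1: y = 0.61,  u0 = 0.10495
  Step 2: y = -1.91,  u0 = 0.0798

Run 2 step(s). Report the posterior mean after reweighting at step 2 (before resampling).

post_mean = -0.7556

step 1: w=[0.0008, 0.0151, 0.0910, 0.0950, 0.5136, 0.1745, 0.1078, 0.0021]  mean=0.3259  Neff=3.0919  idx=[2, 4, 4, 4, 4, 5, 5, 6]
step 2: w=[0.5654, 0.1086, 0.1086, 0.1086, 0.1086, 0.0001, 0.0001, 0.0000]  mean=-0.7556  Neff=2.7258  idx=[0, 0, 0, 0, 1, 2, 3, 4]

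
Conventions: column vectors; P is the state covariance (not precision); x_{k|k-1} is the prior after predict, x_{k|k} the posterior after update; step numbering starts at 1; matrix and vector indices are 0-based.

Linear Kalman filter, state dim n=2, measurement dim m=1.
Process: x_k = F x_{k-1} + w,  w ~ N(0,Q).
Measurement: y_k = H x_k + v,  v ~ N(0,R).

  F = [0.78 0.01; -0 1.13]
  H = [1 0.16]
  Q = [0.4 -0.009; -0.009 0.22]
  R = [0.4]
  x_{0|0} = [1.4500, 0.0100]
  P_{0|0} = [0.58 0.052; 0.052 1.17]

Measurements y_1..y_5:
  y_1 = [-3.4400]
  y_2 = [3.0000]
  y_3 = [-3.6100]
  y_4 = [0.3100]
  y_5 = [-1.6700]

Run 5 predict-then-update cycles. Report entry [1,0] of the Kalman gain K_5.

K[1,0] = 0.4565

step 1: x^-=[1.1311, 0.0113]  P^-=[0.7538 0.0501; 0.0501 1.7140]  S=[1.2137]  K=[0.6277; 0.2672]  nu=[-4.5729]  x^+=[-1.7392, -1.2105]  P^+=[0.2756 -0.1535; -0.1535 1.6273]
step 2: x^-=[-1.3687, -1.3679]  P^-=[0.5655 -0.1259; -0.1259 2.2979]  S=[0.9840]  K=[0.5542; 0.2457]  nu=[4.5876]  x^+=[1.1737, -0.2408]  P^+=[0.2633 -0.2599; -0.2599 2.2385]
step 3: x^-=[0.9130, -0.2721]  P^-=[0.5563 -0.2128; -0.2128 3.0784]  S=[0.9671]  K=[0.5401; 0.2893]  nu=[-4.4795]  x^+=[-1.5063, -1.5680]  P^+=[0.2743 -0.3639; -0.3639 2.9974]
step 4: x^-=[-1.1906, -1.7718]  P^-=[0.5615 -0.2958; -0.2958 4.0474]  S=[0.9704]  K=[0.5298; 0.3625]  nu=[1.7841]  x^+=[-0.2453, -1.1252]  P^+=[0.2891 -0.4822; -0.4822 3.9199]
step 5: x^-=[-0.2026, -1.2715]  P^-=[0.5687 -0.3897; -0.3897 5.2254]  S=[0.9778]  K=[0.5179; 0.4565]  nu=[-1.2639]  x^+=[-0.8572, -1.8484]  P^+=[0.3065 -0.6209; -0.6209 5.0216]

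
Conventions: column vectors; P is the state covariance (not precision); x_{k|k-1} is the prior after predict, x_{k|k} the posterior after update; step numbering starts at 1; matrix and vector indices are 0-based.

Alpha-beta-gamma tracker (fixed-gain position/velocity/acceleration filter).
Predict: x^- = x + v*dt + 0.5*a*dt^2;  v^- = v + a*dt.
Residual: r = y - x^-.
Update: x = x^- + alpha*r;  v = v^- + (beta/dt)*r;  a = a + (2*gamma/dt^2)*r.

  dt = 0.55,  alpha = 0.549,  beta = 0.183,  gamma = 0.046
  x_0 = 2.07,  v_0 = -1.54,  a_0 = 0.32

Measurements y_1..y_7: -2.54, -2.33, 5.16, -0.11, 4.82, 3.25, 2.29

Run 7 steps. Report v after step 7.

step 1: x_pred=1.2714  r=-3.8114  x^+=-0.8211  v^+=-2.6322  a^+=-0.8392
step 2: x_pred=-2.3957  r=0.0657  x^+=-2.3596  v^+=-3.0719  a^+=-0.8192
step 3: x_pred=-4.1730  r=9.3330  x^+=0.9508  v^+=-0.4171  a^+=2.0193
step 4: x_pred=1.0268  r=-1.1368  x^+=0.4027  v^+=0.3153  a^+=1.6735
step 5: x_pred=0.8292  r=3.9908  x^+=3.0202  v^+=2.5636  a^+=2.8872
step 6: x_pred=4.8668  r=-1.6168  x^+=3.9792  v^+=3.6136  a^+=2.3955
step 7: x_pred=6.3290  r=-4.0390  x^+=4.1116  v^+=3.5872  a^+=1.1671

v_post = 3.5872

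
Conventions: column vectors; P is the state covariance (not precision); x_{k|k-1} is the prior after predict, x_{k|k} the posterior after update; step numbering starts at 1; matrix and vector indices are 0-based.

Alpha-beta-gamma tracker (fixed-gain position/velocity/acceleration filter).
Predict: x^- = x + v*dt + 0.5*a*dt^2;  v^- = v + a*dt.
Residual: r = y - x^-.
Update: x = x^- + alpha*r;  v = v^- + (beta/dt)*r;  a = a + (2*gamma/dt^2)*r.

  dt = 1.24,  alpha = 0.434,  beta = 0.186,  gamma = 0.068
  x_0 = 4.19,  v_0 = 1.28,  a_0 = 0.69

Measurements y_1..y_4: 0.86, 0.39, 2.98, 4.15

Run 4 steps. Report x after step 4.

x_post = 3.8962

step 1: x_pred=6.3077  r=-5.4477  x^+=3.9434  v^+=1.3184  a^+=0.2082
step 2: x_pred=5.7383  r=-5.3483  x^+=3.4171  v^+=0.7743  a^+=-0.2649
step 3: x_pred=4.1736  r=-1.1936  x^+=3.6556  v^+=0.2668  a^+=-0.3705
step 4: x_pred=3.7016  r=0.4484  x^+=3.8962  v^+=-0.1253  a^+=-0.3308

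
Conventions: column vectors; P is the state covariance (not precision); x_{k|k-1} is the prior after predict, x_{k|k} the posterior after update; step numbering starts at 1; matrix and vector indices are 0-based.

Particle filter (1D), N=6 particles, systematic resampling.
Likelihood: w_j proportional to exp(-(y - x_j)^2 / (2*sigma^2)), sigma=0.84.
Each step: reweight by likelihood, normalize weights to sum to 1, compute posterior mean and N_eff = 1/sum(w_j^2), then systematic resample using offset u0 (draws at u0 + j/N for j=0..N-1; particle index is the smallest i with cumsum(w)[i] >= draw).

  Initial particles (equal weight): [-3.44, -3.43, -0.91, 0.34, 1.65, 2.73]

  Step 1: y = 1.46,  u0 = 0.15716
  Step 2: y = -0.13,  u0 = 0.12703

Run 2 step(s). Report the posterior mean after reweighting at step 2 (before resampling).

post_mean = 0.7054

step 1: w=[0.0000, 0.0000, 0.0108, 0.2385, 0.5656, 0.1850]  mean=1.5096  Neff=2.4322  idx=[3, 4, 4, 4, 5, 5]
step 2: w=[0.7253, 0.0898, 0.0898, 0.0898, 0.0026, 0.0026]  mean=0.7054  Neff=1.8171  idx=[0, 0, 0, 0, 1, 3]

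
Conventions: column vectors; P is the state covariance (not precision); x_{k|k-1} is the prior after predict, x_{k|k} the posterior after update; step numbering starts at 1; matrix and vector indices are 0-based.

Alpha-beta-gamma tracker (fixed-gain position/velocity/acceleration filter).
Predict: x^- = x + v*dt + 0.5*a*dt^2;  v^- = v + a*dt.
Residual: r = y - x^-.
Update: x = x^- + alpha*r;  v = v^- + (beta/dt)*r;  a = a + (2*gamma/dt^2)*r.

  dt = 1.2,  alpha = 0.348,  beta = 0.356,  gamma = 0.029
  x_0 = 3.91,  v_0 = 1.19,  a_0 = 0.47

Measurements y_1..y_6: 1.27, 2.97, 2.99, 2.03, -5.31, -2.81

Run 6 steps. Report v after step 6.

v_post = -2.9369

step 1: x_pred=5.6764  r=-4.4064  x^+=4.1430  v^+=0.4468  a^+=0.2925
step 2: x_pred=4.8897  r=-1.9197  x^+=4.2217  v^+=0.2283  a^+=0.2152
step 3: x_pred=4.6505  r=-1.6605  x^+=4.0727  v^+=-0.0061  a^+=0.1483
step 4: x_pred=4.1721  r=-2.1421  x^+=3.4267  v^+=-0.4636  a^+=0.0620
step 5: x_pred=2.9150  r=-8.2250  x^+=0.0527  v^+=-2.8293  a^+=-0.2692
step 6: x_pred=-3.5363  r=0.7263  x^+=-3.2835  v^+=-2.9369  a^+=-0.2400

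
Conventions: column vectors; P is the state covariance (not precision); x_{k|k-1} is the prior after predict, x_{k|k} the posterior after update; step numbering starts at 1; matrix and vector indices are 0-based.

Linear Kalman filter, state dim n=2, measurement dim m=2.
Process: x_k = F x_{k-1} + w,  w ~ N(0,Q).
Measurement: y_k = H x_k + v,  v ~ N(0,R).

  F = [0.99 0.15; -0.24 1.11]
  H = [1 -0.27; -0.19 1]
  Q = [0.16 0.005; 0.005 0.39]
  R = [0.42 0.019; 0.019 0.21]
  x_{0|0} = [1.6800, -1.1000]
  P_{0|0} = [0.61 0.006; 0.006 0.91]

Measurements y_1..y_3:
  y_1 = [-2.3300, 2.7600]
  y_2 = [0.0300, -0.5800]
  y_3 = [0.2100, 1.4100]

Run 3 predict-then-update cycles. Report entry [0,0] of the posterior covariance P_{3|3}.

P_post[0,0] = 0.2243

step 1: x^-=[1.4982, -1.6242]  P^-=[0.7801 0.0180; 0.0180 1.5432]  S=[1.3029 -0.5270; -0.5270 1.7745]  K=[0.6425 0.1174; 0.0511 0.8829]  nu=[-4.2667, 4.6689]  x^+=[-0.6951, 2.2798]  P^+=[0.2973 0.0933; 0.0933 0.2041]
step 2: x^-=[-0.3462, 2.6974]  P^-=[0.4837 0.0676; 0.0676 0.6089]  S=[0.9116 -0.1663; -0.1663 0.8107]  K=[0.5247 0.0776; 0.0290 0.7412]  nu=[1.1045, -3.3432]  x^+=[-0.0261, 0.2515]  P^+=[0.2413 0.0721; 0.0721 0.1699]
step 3: x^-=[0.0119, 0.2854]  P^-=[0.4218 0.0526; 0.0526 0.5748]  S=[0.8553 -0.1610; -0.1610 0.7800]  K=[0.4889 0.0656; 0.0170 0.7276]  nu=[0.2751, 1.1269]  x^+=[0.2204, 1.1100]  P^+=[0.2243 0.0657; 0.0657 0.1656]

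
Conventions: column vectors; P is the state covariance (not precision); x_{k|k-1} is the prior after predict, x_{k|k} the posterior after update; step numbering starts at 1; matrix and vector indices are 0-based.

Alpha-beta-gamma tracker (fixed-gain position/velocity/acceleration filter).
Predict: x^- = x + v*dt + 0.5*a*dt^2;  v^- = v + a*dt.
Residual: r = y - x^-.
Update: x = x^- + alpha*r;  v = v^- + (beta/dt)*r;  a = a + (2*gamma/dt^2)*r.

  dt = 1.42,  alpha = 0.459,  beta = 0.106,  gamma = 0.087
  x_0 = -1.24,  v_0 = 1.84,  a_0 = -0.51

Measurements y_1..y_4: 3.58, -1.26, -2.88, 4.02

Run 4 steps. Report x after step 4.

x_post = 0.3906

step 1: x_pred=0.8586  r=2.7214  x^+=2.1077  v^+=1.3189  a^+=-0.2752
step 2: x_pred=3.7032  r=-4.9632  x^+=1.4251  v^+=0.5577  a^+=-0.7035
step 3: x_pred=1.5078  r=-4.3878  x^+=-0.5062  v^+=-0.7687  a^+=-1.0821
step 4: x_pred=-2.6887  r=6.7087  x^+=0.3906  v^+=-1.8045  a^+=-0.5032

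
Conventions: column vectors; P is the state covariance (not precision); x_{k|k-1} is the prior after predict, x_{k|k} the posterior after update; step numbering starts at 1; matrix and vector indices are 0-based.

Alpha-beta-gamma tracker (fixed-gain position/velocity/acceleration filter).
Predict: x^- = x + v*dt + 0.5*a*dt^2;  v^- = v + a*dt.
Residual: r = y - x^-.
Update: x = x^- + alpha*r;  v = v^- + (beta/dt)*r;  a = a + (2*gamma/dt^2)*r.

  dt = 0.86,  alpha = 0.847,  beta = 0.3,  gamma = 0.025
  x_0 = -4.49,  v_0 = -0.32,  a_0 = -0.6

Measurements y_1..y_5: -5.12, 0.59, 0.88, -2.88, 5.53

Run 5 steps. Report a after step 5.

a_post = 0.1506

step 1: x_pred=-4.9871  r=-0.1329  x^+=-5.0997  v^+=-0.8824  a^+=-0.6090
step 2: x_pred=-6.0837  r=6.6737  x^+=-0.4311  v^+=0.9219  a^+=-0.1578
step 3: x_pred=0.3034  r=0.5766  x^+=0.7918  v^+=0.9873  a^+=-0.1188
step 4: x_pred=1.5970  r=-4.4770  x^+=-2.1950  v^+=-0.6766  a^+=-0.4215
step 5: x_pred=-2.9328  r=8.4628  x^+=4.2352  v^+=1.9131  a^+=0.1506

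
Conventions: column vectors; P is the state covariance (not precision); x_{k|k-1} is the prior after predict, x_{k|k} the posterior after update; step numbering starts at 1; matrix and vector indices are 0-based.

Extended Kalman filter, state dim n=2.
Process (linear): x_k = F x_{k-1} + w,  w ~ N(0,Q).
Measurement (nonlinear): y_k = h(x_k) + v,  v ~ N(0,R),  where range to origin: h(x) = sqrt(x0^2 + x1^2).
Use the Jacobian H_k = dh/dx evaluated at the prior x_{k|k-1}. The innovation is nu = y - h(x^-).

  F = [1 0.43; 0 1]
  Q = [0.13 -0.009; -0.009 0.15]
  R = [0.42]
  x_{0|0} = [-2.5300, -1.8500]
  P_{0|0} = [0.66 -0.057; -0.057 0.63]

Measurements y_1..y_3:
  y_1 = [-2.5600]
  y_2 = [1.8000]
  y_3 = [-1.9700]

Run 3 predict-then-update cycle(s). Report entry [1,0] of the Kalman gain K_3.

K[1,0] = 0.4090

step 1: x^-=[-3.3255, -1.8500]  P^-=[0.8575 0.2049; 0.2049 0.7800]  H_jac=[-0.8739 -0.4861]  S=[1.4333]  K=[-0.5923; -0.3895]  nu=[-6.3655]  x^+=[0.4448, 0.6293]  P^+=[0.3546 -0.1258; -0.1258 0.5626]
step 2: x^-=[0.7154, 0.6293]  P^-=[0.4805 0.1071; 0.1071 0.7126]  H_jac=[0.7508 0.6605]  S=[1.1080]  K=[0.3895; 0.4974]  nu=[0.8472]  x^+=[1.0454, 1.0507]  P^+=[0.3124 -0.1075; -0.1075 0.4385]
step 3: x^-=[1.4972, 1.0507]  P^-=[0.4311 0.0721; 0.0721 0.5885]  H_jac=[0.8186 0.5744]  S=[0.9708]  K=[0.4061; 0.4090]  nu=[-3.7991]  x^+=[-0.0456, -0.5031]  P^+=[0.2710 -0.0892; -0.0892 0.4261]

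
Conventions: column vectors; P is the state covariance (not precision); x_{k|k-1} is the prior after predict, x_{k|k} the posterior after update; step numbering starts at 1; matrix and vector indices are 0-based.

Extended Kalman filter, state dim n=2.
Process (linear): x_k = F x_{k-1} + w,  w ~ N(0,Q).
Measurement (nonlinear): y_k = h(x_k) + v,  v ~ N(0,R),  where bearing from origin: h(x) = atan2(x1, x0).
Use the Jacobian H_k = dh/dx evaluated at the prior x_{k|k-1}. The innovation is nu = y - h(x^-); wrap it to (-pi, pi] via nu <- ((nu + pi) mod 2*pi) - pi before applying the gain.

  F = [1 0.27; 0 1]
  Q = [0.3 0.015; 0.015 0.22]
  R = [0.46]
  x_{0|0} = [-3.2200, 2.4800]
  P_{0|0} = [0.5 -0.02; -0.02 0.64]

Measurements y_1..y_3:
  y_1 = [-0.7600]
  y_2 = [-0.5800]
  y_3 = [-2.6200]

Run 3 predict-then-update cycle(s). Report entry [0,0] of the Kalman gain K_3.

step 1: x^-=[-2.5504, 2.4800]  P^-=[0.8359 0.1678; 0.1678 0.8600]  H_jac=[-0.1960 -0.2015]  S=[0.5403]  K=[-0.3658; -0.3817]  nu=[-3.1302]  x^+=[-1.4055, 3.6747]  P^+=[0.7636 0.0924; 0.0924 0.7813]
step 2: x^-=[-0.4133, 3.6747]  P^-=[1.1704 0.3183; 0.3183 1.0013]  H_jac=[-0.2687 -0.0302]  S=[0.5506]  K=[-0.5887; -0.2103]  nu=[-2.2628]  x^+=[0.9188, 4.1506]  P^+=[0.9796 0.2501; 0.2501 0.9769]
step 3: x^-=[2.0395, 4.1506]  P^-=[1.4859 0.5289; 0.5289 1.1969]  H_jac=[-0.1941 0.0954]  S=[0.5073]  K=[-0.4690; 0.0227]  nu=[2.5491]  x^+=[0.8439, 4.2084]  P^+=[1.3743 0.5343; 0.5343 1.1967]

K[0,0] = -0.4690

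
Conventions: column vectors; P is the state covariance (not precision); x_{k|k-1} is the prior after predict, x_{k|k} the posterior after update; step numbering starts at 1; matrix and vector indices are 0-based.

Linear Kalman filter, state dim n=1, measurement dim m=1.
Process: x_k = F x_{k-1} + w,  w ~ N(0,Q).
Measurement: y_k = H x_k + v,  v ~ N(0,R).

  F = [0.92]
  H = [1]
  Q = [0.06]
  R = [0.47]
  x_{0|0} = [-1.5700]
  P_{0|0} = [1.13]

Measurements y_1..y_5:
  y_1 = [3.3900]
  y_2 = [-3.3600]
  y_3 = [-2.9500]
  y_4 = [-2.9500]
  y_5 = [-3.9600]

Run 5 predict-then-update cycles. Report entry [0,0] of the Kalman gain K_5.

K[0,0] = 0.2701

step 1: x^-=[-1.4444]  P^-=[1.0164]  S=[1.4864]  K=[0.6838]  nu=[4.8344]  x^+=[1.8614]  P^+=[0.3214]
step 2: x^-=[1.7125]  P^-=[0.3320]  S=[0.8020]  K=[0.4140]  nu=[-5.0725]  x^+=[-0.3874]  P^+=[0.1946]
step 3: x^-=[-0.3564]  P^-=[0.2247]  S=[0.6947]  K=[0.3234]  nu=[-2.5936]  x^+=[-1.1953]  P^+=[0.1520]
step 4: x^-=[-1.0997]  P^-=[0.1887]  S=[0.6587]  K=[0.2864]  nu=[-1.8503]  x^+=[-1.6297]  P^+=[0.1346]
step 5: x^-=[-1.4993]  P^-=[0.1739]  S=[0.6439]  K=[0.2701]  nu=[-2.4607]  x^+=[-2.1640]  P^+=[0.1270]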